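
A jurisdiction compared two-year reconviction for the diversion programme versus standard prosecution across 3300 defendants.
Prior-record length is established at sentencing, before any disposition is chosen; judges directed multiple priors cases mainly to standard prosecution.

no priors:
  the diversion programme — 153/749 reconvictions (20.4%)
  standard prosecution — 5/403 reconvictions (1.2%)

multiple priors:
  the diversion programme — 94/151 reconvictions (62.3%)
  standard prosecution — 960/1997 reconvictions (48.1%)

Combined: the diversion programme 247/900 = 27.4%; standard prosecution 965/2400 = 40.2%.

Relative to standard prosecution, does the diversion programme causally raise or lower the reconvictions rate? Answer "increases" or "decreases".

Within every prior-record length level standard prosecution has the lower rate, yet pooled the diversion programme does — Simpson's reversal.
Here prior-record length is a common cause — it drives both which disposition a case falls under and the outcome. The crude comparison mixes populations; the stratum-specific rates are the causally relevant ones.
Within each level — no priors: 20.4% vs 1.2%; multiple priors: 62.3% vs 48.1% — standard prosecution is lower every time.

increases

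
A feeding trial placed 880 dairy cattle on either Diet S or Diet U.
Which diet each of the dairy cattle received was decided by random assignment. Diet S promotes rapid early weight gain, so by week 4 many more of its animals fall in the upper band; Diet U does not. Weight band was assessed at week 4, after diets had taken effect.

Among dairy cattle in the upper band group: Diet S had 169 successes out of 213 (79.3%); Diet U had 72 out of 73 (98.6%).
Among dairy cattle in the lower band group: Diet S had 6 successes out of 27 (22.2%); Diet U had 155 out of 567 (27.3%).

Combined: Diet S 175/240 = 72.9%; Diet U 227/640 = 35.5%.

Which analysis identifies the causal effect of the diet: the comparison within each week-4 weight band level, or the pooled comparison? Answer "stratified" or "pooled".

pooled

Within every week-4 weight band level Diet U has the higher rate, yet pooled Diet S does — Simpson's reversal.
Week-4 weight band is recorded after the diet and is itself shifted by it — it sits on the causal path from diet to outcome. Conditioning on a mediator would strip out part of the effect we want; the pooled comparison gives the total causal effect.
Pooled: Diet S 72.9% vs Diet U 35.5%; Diet S is higher overall.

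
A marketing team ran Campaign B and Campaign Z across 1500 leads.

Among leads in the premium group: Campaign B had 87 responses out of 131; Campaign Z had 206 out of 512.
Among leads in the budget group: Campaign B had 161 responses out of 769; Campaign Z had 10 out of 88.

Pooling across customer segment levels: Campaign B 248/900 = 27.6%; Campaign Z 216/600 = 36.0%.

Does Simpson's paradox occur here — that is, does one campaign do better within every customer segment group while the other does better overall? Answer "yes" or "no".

yes

Within each customer segment level (premium 66.4% vs 40.2%; budget 20.9% vs 11.4%), Campaign B has the higher rate every time. Pooled: 27.6% vs 36.0% — Campaign Z has the higher rate overall. The two comparisons disagree.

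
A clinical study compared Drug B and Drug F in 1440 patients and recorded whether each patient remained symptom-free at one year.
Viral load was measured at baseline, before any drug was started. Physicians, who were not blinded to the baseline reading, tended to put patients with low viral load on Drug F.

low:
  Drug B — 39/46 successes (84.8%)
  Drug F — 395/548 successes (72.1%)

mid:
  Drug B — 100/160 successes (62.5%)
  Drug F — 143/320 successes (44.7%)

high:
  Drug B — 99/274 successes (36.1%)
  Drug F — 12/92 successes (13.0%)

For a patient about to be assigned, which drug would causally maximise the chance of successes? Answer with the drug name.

Within every viral load level Drug B has the higher rate, yet pooled Drug F does — Simpson's reversal.
Viral load is set before the drug has any effect — it is not caused by the drug — and it independently drives the outcome. That makes it a confounder, so the causal comparison is within viral load levels.
Within each level — low: 84.8% vs 72.1%; mid: 62.5% vs 44.7%; high: 36.1% vs 13.0% — Drug B is higher every time.

Drug B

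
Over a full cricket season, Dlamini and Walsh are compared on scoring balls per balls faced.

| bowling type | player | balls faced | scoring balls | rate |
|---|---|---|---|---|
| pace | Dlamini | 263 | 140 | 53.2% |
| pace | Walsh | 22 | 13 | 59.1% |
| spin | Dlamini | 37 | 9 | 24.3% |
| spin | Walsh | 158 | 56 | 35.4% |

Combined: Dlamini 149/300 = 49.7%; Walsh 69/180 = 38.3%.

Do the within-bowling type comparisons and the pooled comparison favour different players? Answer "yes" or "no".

Within each bowling type level (pace 53.2% vs 59.1%; spin 24.3% vs 35.4%), Walsh has the higher rate every time. Pooled: 49.7% vs 38.3% — Dlamini has the higher rate overall. The two comparisons disagree.

yes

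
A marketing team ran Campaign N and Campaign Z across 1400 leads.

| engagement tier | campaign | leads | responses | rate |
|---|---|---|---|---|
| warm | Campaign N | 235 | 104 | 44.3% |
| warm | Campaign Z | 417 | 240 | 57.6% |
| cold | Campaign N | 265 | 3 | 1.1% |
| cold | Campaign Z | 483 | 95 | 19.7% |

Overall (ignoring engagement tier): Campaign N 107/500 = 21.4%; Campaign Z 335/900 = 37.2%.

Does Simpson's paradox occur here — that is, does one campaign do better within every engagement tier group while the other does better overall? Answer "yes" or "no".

Within each engagement tier level (warm 44.3% vs 57.6%; cold 1.1% vs 19.7%), Campaign Z has the higher rate every time. Pooled: 21.4% vs 37.2% — Campaign Z has the higher rate overall. They agree.

no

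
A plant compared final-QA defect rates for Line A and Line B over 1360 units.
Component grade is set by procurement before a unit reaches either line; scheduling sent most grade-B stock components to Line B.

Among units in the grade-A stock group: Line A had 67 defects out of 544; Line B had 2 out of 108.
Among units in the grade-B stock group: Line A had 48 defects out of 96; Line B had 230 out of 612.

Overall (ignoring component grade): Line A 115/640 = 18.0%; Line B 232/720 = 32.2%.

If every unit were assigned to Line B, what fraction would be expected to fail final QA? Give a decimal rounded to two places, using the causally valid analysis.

Since component grade is a pre-existing factor (not a product of the line) and it affects the outcome on its own, it is a confounder. The stratified rates, not the pooled rate, identify the causal effect.
Standardising Line B to the population component grade mix: 0.479·2/108 + 0.521·230/612 = 0.205.

0.20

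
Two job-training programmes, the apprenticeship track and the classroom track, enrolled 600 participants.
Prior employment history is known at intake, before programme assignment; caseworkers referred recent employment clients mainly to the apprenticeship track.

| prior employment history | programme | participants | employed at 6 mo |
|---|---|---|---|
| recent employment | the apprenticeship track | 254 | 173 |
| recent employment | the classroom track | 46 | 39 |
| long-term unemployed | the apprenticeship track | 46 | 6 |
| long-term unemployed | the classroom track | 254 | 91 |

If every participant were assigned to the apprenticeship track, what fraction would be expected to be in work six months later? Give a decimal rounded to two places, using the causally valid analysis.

Nothing the programme does changes prior employment history; the imbalance is an allocation artefact. With prior employment history also predicting the outcome, the pooled figure is confounded, and the within-stratum comparison is the causal one.
Standardising the apprenticeship track to the population prior employment history mix: 0.500·173/254 + 0.500·6/46 = 0.406.

0.41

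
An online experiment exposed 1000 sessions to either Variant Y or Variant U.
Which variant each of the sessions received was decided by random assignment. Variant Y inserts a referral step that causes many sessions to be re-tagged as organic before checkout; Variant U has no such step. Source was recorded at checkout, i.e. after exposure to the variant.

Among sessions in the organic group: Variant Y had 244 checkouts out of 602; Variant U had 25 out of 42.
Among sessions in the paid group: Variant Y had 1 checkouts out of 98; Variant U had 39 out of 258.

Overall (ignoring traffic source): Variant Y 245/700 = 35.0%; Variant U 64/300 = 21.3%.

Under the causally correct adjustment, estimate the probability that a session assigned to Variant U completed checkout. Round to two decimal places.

0.21

Traffic source lies on the pathway variant → traffic source → outcome, so adjusting for it blocks the indirect effect. For the total causal effect of variant, use the unadjusted pooled rates.
So P(outcome | do(Variant U)) is just the pooled rate for Variant U: 64/300 = 0.213.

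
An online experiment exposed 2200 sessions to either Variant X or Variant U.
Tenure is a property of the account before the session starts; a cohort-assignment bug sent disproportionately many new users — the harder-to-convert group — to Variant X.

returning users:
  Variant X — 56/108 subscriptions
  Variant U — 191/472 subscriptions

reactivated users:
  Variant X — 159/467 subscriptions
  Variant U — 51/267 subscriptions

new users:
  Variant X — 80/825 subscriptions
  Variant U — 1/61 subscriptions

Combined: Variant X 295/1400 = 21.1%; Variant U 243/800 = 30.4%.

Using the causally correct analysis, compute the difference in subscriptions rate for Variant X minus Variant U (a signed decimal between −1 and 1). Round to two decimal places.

The stratified and pooled comparisons disagree (Variant X wins within each user tenure; Variant U wins overall), so the answer turns on the causal role of user tenure.
User tenure satisfies the back-door criterion: it is not a descendant of the variant, and it blocks the spurious path from variant to outcome. Adjusting for it (i.e., using the within-user tenure rates) gives the causal effect.
Adjusting over the population distribution of user tenure: 0.264·(0.519−0.405) + 0.334·(0.340−0.191) + 0.403·(0.097−0.016) = +0.112.

+0.11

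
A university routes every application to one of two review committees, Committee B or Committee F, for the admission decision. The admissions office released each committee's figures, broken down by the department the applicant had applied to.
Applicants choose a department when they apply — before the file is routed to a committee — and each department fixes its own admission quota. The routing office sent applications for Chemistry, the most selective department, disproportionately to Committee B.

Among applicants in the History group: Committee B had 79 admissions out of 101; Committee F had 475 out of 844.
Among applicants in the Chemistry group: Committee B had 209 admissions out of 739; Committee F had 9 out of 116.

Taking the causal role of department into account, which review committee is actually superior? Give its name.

Committee B

The department-specific comparison favours Committee B throughout, but the pooled figures favour Committee F. The question is whether to condition on department.
Department satisfies the back-door criterion: it is not a descendant of the review committee, and it blocks the spurious path from review committee to outcome. Adjusting for it (i.e., using the within-department rates) gives the causal effect.
Within each level — History: 78.2% vs 56.3%; Chemistry: 28.3% vs 7.8% — Committee B is higher every time.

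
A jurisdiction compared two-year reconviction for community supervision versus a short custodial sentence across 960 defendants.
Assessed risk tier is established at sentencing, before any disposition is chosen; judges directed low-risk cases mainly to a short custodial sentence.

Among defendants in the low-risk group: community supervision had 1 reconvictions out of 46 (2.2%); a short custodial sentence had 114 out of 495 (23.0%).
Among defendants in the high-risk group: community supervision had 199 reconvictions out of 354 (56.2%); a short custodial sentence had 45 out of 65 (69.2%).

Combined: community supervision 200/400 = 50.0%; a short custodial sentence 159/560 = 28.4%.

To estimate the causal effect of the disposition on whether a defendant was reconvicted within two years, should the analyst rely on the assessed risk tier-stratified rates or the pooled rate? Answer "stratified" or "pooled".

Assessed risk tier satisfies the back-door criterion: it is not a descendant of the disposition, and it blocks the spurious path from disposition to outcome. Adjusting for it (i.e., using the within-assessed risk tier rates) gives the causal effect.
Within each level — low-risk: 2.2% vs 23.0%; high-risk: 56.2% vs 69.2% — community supervision is lower every time.

stratified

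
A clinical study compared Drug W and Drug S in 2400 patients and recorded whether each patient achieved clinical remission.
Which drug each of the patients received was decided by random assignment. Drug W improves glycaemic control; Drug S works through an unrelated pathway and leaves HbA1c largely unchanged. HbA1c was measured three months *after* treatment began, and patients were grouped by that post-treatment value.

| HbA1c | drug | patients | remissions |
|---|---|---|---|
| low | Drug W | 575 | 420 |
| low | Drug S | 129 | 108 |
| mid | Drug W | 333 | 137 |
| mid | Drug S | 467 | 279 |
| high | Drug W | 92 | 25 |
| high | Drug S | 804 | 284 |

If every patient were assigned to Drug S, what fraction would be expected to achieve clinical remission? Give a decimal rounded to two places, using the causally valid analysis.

HbA1c is recorded after the drug and is itself shifted by it — it sits on the causal path from drug to outcome. Conditioning on a mediator would strip out part of the effect we want; the pooled comparison gives the total causal effect.
So P(outcome | do(Drug S)) is just the pooled rate for Drug S: 671/1400 = 0.479.

0.48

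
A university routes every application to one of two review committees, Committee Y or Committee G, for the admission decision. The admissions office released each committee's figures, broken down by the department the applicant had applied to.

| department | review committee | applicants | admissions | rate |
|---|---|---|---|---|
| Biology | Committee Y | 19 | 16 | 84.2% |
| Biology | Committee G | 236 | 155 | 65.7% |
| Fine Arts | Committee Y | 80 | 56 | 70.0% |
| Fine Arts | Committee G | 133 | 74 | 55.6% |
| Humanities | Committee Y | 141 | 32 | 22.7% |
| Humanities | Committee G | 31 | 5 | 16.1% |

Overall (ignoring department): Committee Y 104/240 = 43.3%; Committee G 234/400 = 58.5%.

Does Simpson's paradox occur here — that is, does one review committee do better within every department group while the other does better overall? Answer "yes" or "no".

Within each department level (Biology 84.2% vs 65.7%; Fine Arts 70.0% vs 55.6%; Humanities 22.7% vs 16.1%), Committee Y has the higher rate every time. Pooled: 43.3% vs 58.5% — Committee G has the higher rate overall. The two comparisons disagree.

yes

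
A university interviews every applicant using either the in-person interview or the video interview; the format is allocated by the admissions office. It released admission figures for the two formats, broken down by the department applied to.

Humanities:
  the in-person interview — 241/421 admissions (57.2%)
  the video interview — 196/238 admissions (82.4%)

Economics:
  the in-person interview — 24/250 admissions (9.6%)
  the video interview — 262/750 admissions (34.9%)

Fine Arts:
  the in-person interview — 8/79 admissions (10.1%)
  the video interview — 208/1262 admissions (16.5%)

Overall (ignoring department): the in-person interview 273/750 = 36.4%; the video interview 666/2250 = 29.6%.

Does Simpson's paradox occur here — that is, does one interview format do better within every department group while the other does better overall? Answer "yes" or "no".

yes

Within each department level (Humanities 57.2% vs 82.4%; Economics 9.6% vs 34.9%; Fine Arts 10.1% vs 16.5%), the video interview has the higher rate every time. Pooled: 36.4% vs 29.6% — the in-person interview has the higher rate overall. The two comparisons disagree.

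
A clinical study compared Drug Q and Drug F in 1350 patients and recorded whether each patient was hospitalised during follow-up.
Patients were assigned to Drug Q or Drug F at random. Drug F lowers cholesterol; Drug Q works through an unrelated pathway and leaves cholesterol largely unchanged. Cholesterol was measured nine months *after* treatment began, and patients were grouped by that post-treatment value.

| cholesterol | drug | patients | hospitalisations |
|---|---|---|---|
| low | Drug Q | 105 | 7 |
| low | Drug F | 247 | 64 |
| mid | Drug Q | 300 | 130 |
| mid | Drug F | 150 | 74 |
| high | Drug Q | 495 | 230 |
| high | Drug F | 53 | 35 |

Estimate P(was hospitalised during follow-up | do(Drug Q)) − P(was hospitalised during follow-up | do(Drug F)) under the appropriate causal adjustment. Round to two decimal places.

+0.02

The stratified and pooled comparisons disagree (Drug Q wins within each cholesterol; Drug F wins overall), so the answer turns on the causal role of cholesterol.
Cholesterol lies on the pathway drug → cholesterol → outcome, so adjusting for it blocks the indirect effect. For the total causal effect of drug, use the unadjusted pooled rates.
The causal difference is the pooled difference: 0.408 − 0.384 = +0.023.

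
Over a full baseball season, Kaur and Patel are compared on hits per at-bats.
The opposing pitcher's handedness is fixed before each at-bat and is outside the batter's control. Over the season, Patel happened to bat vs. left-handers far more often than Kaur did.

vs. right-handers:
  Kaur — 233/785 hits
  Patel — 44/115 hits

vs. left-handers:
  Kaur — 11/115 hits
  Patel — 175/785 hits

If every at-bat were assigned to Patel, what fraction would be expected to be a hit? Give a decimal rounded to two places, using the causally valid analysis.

Patel is higher inside every pitcher handedness stratum but Kaur is higher in aggregate. Whether to stratify depends on how pitcher handedness relates to the player.
Since pitcher handedness is a pre-existing factor (not a product of the player) and it affects the outcome on its own, it is a confounder. The stratified rates, not the pooled rate, identify the causal effect.
Standardising Patel to the population pitcher handedness mix: 0.500·44/115 + 0.500·175/785 = 0.303.

0.30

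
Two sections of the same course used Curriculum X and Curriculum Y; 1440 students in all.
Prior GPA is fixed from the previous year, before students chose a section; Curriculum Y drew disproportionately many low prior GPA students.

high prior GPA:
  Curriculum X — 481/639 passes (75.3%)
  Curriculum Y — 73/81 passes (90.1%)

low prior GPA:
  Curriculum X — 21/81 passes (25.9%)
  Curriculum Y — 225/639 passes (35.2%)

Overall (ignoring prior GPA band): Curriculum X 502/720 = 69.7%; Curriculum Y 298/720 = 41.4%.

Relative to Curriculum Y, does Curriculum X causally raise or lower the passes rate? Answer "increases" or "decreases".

Curriculum Y is higher inside every prior GPA band stratum but Curriculum X is higher in aggregate. Whether to stratify depends on how prior GPA band relates to the teaching method.
Since prior GPA band is a pre-existing factor (not a product of the teaching method) and it affects the outcome on its own, it is a confounder. The stratified rates, not the pooled rate, identify the causal effect.
Within each level — high prior GPA: 75.3% vs 90.1%; low prior GPA: 25.9% vs 35.2% — Curriculum Y is higher every time.

decreases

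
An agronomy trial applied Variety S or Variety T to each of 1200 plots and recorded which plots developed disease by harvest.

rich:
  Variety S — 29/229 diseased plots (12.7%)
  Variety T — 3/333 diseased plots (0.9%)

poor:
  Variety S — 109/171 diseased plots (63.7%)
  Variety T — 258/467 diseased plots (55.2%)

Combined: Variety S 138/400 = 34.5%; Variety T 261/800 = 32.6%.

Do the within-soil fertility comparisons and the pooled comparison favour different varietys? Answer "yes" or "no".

no

Within each soil fertility level (rich 12.7% vs 0.9%; poor 63.7% vs 55.2%), Variety T has the lower rate every time. Pooled: 34.5% vs 32.6% — Variety T has the lower rate overall. They agree.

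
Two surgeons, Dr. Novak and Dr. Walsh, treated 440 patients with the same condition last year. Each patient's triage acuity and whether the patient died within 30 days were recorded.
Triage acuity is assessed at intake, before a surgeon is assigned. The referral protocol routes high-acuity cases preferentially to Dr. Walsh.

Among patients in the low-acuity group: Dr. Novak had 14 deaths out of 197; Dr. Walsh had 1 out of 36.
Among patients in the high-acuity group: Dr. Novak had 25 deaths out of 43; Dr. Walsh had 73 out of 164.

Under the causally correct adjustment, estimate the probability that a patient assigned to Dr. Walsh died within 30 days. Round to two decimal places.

The triage acuity-specific comparison favours Dr. Walsh throughout, but the pooled figures favour Dr. Novak. The question is whether to condition on triage acuity.
The imbalance in triage acuity arose from how patients were allocated, not from anything the surgeon did; and triage acuity independently affects the outcome. The pooled gap is confounded — condition on triage acuity.
Standardising Dr. Walsh to the population triage acuity mix: 0.530·1/36 + 0.470·73/164 = 0.224.

0.22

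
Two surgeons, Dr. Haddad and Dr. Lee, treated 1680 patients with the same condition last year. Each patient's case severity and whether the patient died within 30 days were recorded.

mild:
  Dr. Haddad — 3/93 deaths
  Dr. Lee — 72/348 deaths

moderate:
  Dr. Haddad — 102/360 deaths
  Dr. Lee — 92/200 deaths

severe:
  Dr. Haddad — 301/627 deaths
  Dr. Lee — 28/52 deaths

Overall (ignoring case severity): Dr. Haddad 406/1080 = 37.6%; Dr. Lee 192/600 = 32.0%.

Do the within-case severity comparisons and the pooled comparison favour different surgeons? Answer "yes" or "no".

yes

Within each case severity level (mild 3.2% vs 20.7%; moderate 28.3% vs 46.0%; severe 48.0% vs 53.8%), Dr. Haddad has the lower rate every time. Pooled: 37.6% vs 32.0% — Dr. Lee has the lower rate overall. The two comparisons disagree.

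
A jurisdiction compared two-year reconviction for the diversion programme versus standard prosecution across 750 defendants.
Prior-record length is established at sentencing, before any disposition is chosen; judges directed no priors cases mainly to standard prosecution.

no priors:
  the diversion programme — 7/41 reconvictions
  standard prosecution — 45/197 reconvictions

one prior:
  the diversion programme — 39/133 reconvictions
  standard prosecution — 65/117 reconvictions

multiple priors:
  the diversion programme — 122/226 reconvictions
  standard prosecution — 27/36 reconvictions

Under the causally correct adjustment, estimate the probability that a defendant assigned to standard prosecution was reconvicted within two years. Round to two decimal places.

0.52

Within every prior-record length level the diversion programme has the lower rate, yet pooled standard prosecution does — Simpson's reversal.
Here prior-record length is a common cause — it drives both which disposition a case falls under and the outcome. The crude comparison mixes populations; the stratum-specific rates are the causally relevant ones.
Standardising standard prosecution to the population prior-record length mix: 0.317·45/197 + 0.333·65/117 + 0.349·27/36 = 0.520.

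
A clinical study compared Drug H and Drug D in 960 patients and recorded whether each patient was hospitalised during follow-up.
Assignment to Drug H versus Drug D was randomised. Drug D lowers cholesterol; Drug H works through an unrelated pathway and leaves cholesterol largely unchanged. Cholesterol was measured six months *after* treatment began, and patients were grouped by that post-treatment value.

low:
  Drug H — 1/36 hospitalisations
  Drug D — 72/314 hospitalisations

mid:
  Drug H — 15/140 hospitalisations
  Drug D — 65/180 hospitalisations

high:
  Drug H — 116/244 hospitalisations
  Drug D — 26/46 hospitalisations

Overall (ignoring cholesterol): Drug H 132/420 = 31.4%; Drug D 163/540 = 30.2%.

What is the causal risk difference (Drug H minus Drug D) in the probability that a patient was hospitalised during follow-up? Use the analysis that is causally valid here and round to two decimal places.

Within every cholesterol level Drug H has the lower rate, yet pooled Drug D does — Simpson's reversal.
The distribution of cholesterol is itself part of what the drug does — it is an intermediate outcome. Holding it fixed would remove that part of the effect; the total effect is the pooled difference.
The causal difference is the pooled difference: 0.314 − 0.302 = +0.012.

+0.01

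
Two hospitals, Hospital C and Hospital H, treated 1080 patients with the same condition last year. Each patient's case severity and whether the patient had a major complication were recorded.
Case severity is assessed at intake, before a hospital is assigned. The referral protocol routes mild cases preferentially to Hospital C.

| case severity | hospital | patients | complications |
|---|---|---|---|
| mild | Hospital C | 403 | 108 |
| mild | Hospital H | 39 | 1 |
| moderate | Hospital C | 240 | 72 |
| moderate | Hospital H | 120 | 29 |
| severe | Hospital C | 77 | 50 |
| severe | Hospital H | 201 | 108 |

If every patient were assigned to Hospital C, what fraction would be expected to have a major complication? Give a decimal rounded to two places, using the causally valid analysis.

0.38

Hospital H is lower inside every case severity stratum but Hospital C is lower in aggregate. Whether to stratify depends on how case severity relates to the hospital.
Case severity satisfies the back-door criterion: it is not a descendant of the hospital, and it blocks the spurious path from hospital to outcome. Adjusting for it (i.e., using the within-case severity rates) gives the causal effect.
Standardising Hospital C to the population case severity mix: 0.409·108/403 + 0.333·72/240 + 0.257·50/77 = 0.377.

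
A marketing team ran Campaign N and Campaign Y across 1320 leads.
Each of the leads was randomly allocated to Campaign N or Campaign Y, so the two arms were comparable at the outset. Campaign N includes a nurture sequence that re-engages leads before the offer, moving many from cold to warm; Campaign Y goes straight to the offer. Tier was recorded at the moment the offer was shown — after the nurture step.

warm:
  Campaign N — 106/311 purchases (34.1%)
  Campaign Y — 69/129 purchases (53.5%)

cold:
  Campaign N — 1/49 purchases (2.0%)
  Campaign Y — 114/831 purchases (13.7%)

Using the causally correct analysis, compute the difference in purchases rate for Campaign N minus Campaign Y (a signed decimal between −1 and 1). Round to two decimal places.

The distribution of engagement tier is itself part of what the campaign does — it is an intermediate outcome. Holding it fixed would remove that part of the effect; the total effect is the pooled difference.
The causal difference is the pooled difference: 0.297 − 0.191 = +0.107.

+0.11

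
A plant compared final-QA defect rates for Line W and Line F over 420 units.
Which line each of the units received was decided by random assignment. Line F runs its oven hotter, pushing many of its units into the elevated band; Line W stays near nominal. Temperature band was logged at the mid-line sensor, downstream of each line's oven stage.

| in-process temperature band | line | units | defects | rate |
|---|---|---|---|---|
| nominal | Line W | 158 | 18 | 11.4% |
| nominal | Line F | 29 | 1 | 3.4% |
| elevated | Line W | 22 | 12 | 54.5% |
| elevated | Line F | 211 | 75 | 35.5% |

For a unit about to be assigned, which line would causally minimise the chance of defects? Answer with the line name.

Line W

In-process temperature band is downstream of the line. One should not condition on a consequence of treatment, so the overall rates are the right comparison.
Pooled: Line W 16.7% vs Line F 31.7%; Line W is lower overall.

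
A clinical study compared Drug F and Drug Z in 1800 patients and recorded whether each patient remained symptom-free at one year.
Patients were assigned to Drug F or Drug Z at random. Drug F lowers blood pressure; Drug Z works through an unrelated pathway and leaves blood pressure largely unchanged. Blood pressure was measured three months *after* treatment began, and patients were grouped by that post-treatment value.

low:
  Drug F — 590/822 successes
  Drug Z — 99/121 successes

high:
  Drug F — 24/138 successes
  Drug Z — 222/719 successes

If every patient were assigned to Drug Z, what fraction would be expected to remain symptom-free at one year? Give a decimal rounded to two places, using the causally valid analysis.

0.38

Drug Z is higher inside every blood pressure stratum but Drug F is higher in aggregate. Whether to stratify depends on how blood pressure relates to the drug.
The distribution of blood pressure is itself part of what the drug does — it is an intermediate outcome. Holding it fixed would remove that part of the effect; the total effect is the pooled difference.
So P(outcome | do(Drug Z)) is just the pooled rate for Drug Z: 321/840 = 0.382.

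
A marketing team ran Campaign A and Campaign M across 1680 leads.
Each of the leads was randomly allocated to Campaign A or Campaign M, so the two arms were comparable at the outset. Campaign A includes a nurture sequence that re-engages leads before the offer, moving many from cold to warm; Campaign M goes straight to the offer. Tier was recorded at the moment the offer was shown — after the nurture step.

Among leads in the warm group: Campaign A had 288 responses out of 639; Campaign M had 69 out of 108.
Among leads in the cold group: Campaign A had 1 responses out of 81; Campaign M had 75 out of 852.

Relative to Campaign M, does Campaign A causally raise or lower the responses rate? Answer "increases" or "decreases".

The engagement tier-specific comparison favours Campaign M throughout, but the pooled figures favour Campaign A. The question is whether to condition on engagement tier.
Engagement tier lies on the pathway campaign → engagement tier → outcome, so adjusting for it blocks the indirect effect. For the total causal effect of campaign, use the unadjusted pooled rates.
Pooled: Campaign A 40.1% vs Campaign M 15.0%; Campaign A is higher overall.

increases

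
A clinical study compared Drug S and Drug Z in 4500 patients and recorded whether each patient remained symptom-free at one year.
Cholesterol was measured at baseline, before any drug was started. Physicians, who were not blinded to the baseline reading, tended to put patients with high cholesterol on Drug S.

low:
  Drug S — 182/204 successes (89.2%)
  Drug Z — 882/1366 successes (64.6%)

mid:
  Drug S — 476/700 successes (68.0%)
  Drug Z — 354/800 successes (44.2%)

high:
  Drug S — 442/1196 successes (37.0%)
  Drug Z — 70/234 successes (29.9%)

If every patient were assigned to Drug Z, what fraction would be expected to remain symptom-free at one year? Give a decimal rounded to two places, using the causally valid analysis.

0.47

Drug S is higher inside every cholesterol stratum but Drug Z is higher in aggregate. Whether to stratify depends on how cholesterol relates to the drug.
Nothing the drug does changes cholesterol; the imbalance is an allocation artefact. With cholesterol also predicting the outcome, the pooled figure is confounded, and the within-stratum comparison is the causal one.
Standardising Drug Z to the population cholesterol mix: 0.349·882/1366 + 0.333·354/800 + 0.318·70/234 = 0.468.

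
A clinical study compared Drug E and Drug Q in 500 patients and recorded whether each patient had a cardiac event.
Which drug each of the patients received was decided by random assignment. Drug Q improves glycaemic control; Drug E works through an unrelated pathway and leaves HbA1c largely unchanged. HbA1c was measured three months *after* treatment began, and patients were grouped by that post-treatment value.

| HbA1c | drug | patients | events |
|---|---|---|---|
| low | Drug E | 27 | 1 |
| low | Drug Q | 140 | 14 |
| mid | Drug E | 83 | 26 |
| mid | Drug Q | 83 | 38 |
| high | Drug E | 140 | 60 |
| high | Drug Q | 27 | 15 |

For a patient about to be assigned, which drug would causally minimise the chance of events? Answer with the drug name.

The HbA1c-specific comparison favours Drug E throughout, but the pooled figures favour Drug Q. The question is whether to condition on HbA1c.
Stratifying would compare drugs among patients the drugs themselves sorted into HbA1c groups — a form of selection on an intermediate. The unconditioned pooled rates give the total causal effect.
Pooled: Drug E 34.8% vs Drug Q 26.8%; Drug Q is lower overall.

Drug Q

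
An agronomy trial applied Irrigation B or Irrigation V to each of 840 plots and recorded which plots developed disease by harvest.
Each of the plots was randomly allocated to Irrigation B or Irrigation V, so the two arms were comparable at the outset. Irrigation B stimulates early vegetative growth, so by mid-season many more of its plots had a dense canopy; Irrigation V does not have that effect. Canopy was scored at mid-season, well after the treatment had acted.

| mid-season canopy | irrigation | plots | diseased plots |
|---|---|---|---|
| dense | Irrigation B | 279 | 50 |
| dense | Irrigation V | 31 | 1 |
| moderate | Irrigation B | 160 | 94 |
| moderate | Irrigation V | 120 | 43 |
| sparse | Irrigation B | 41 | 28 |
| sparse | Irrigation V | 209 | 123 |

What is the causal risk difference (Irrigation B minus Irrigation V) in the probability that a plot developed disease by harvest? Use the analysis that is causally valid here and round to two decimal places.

-0.11

Mid-season canopy is recorded after the irrigation and is itself shifted by it — it sits on the causal path from irrigation to outcome. Conditioning on a mediator would strip out part of the effect we want; the pooled comparison gives the total causal effect.
The causal difference is the pooled difference: 0.358 − 0.464 = -0.106.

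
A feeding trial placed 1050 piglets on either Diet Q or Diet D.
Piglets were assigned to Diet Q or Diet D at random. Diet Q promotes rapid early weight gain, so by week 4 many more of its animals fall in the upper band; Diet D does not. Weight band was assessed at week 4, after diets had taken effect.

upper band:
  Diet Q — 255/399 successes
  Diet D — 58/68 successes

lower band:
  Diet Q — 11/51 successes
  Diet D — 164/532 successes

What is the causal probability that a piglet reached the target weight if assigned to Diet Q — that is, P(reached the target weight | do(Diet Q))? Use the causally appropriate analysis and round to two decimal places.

Stratifying would compare diets among piglets the diets themselves sorted into week-4 weight band groups — a form of selection on an intermediate. The unconditioned pooled rates give the total causal effect.
So P(outcome | do(Diet Q)) is just the pooled rate for Diet Q: 266/450 = 0.591.

0.59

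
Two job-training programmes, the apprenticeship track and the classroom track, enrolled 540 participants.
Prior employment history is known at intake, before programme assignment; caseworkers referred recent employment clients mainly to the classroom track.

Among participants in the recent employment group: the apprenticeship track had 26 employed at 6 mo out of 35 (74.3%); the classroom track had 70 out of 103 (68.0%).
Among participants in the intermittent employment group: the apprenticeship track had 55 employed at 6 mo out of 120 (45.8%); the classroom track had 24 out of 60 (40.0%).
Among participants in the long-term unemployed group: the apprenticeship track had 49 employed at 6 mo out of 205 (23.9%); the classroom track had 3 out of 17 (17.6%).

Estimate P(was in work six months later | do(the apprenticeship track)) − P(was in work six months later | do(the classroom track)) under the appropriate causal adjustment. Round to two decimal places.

+0.06

Within every prior employment history level the apprenticeship track has the higher rate, yet pooled the classroom track does — Simpson's reversal.
Prior employment history satisfies the back-door criterion: it is not a descendant of the programme, and it blocks the spurious path from programme to outcome. Adjusting for it (i.e., using the within-prior employment history rates) gives the causal effect.
Adjusting over the population distribution of prior employment history: 0.256·(0.743−0.680) + 0.333·(0.458−0.400) + 0.411·(0.239−0.176) = +0.061.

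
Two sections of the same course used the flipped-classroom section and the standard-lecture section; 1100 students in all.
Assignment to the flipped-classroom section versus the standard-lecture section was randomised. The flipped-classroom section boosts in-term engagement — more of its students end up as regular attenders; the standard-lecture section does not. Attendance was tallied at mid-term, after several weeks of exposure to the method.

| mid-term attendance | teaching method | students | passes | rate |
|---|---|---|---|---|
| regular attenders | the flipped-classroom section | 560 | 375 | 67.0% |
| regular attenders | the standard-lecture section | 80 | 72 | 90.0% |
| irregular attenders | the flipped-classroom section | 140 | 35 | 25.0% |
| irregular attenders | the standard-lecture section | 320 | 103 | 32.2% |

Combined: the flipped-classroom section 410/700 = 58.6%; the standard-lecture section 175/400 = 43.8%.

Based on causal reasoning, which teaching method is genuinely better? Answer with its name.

Stratifying would compare teaching methods among students the teaching methods themselves sorted into mid-term attendance groups — a form of selection on an intermediate. The unconditioned pooled rates give the total causal effect.
Pooled: the flipped-classroom section 58.6% vs the standard-lecture section 43.8%; the flipped-classroom section is higher overall.

the flipped-classroom section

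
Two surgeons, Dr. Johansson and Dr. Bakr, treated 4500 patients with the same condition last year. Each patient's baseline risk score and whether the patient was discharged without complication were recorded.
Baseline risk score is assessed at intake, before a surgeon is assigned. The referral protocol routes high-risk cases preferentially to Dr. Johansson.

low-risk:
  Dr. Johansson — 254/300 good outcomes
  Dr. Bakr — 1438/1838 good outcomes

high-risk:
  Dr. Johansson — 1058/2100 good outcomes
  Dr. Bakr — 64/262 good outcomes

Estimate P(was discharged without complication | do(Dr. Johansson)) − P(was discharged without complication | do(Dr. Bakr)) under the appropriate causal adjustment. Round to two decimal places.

+0.17

Baseline risk score is set before the surgeon has any effect — it is not caused by the surgeon — and it independently drives the outcome. That makes it a confounder, so the causal comparison is within baseline risk score levels.
Adjusting over the population distribution of baseline risk score: 0.475·(0.847−0.782) + 0.525·(0.504−0.244) = +0.167.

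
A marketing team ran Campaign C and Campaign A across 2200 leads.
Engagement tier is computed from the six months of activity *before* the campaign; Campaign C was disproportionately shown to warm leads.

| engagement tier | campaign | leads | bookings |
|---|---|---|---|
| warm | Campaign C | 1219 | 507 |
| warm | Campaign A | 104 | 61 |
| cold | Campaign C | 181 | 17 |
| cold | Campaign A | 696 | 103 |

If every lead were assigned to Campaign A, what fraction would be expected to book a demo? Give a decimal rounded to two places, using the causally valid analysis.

Here engagement tier is a common cause — it drives both which campaign a case falls under and the outcome. The crude comparison mixes populations; the stratum-specific rates are the causally relevant ones.
Standardising Campaign A to the population engagement tier mix: 0.601·61/104 + 0.399·103/696 = 0.412.

0.41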